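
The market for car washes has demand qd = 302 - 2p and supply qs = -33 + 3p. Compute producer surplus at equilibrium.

Producer surplus = 4704

Equilibrium: 302 - 2p = -33 + 3p gives p* = 67, q* = 168.
Supply starts at p = 11 (where qs = 0).
PS = ½(67 − 11)(168) = 4704.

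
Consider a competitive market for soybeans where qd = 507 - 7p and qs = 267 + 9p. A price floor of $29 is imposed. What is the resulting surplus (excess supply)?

Surplus = 224

Equilibrium price would be p* = 15, so the floor at 29 binds.
At p = 29: qd = 304, qs = 528.
Surplus = 528 − 304 = 224.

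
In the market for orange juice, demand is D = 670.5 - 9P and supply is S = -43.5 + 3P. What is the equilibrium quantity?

Set D = S: 670.5 - 9P = -43.5 + 3P.
714 = 12P, so P* = 59.5.
Q* = 670.5 − 9(59.5) = 135.

Q* = 135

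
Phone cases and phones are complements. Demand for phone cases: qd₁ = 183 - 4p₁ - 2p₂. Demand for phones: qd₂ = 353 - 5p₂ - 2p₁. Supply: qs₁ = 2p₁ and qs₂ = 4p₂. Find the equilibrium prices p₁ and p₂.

p₁ = 18.82, p₂ = 35.04

Market 1: 183 - 4p₁ - 2p₂ = 2p₁ → 6p₁ + 2p₂ = 183.
Market 2: 9p₂ + 2p₁ = 353.
Eliminating p₂: 9×(1) − 2×(2) gives 50p₁ = 941, so p₁ = 18.82.
Back-substitute into (2): p₂ = (353 − 2×18.82) / 9 = 35.04.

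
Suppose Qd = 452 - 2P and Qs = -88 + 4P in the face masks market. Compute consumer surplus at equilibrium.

Consumer surplus = 18496

Equilibrium: 452 - 2P = -88 + 4P gives P* = 90, Q* = 272.
Demand choke price (Qd = 0): P = 226.
CS = ½(226 − 90)(272) = 18496.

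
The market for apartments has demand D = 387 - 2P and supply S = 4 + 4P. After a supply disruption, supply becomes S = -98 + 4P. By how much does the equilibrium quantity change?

Original equilibrium: P* = 383/6, Q* = 778/3.
New equilibrium: 387 - 2P = -98 + 4P, so 485 = 6P and P' = 485/6; Q' = 387 − 2(485/6) = 676/3.
Change in quantity: 676/3 − 778/3 = -34.

ΔQ = -34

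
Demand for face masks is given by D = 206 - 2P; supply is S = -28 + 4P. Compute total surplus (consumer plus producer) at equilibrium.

Total surplus = 6144

Equilibrium: 206 - 2P = -28 + 4P gives P* = 39, Q* = 128.
Demand choke price: P = 103; supply starts at P = 7.
CS = ½(103 − 39)(128) = 4096; PS = ½(39 − 7)(128) = 2048.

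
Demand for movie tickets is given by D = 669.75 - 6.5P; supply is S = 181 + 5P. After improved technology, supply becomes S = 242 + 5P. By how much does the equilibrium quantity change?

Original equilibrium: P* = 42.5, Q* = 393.5.
New equilibrium: 669.75 - 6.5P = 242 + 5P, so 427.75 = 11.5P and P' = 1711/46; Q' = 669.75 − 6.5(1711/46) = 19687/46.
Change in quantity: 19687/46 − 393.5 = 793/23.

ΔQ = 793/23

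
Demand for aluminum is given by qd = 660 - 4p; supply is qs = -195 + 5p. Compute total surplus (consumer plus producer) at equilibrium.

Total surplus = 17640

Equilibrium: 660 - 4p = -195 + 5p gives p* = 95, q* = 280.
Demand choke price: p = 165; supply starts at p = 39.
CS = ½(165 − 95)(280) = 9800; PS = ½(95 − 39)(280) = 7840.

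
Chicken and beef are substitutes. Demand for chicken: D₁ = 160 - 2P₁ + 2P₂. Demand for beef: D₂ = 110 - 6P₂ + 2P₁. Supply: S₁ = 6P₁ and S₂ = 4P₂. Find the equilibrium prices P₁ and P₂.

P₁ = 455/19, P₂ = 300/19

Market 1: 160 - 2P₁ + 2P₂ = 6P₁ → 8P₁ - 2P₂ = 160.
Market 2: 10P₂ - 2P₁ = 110.
Eliminating P₂: 10×(1) + 2×(2) gives 76P₁ = 1820, so P₁ = 455/19.
Back-substitute into (2): P₂ = (110 + 2×455/19) / 10 = 300/19.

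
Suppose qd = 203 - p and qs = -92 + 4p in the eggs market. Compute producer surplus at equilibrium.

Equilibrium: 203 - p = -92 + 4p gives p* = 59, q* = 144.
Supply starts at p = 23 (where qs = 0).
PS = ½(59 − 23)(144) = 2592.

Producer surplus = 2592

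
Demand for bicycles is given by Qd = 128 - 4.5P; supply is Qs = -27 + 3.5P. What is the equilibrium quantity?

Set Qd = Qs: 128 - 4.5P = -27 + 3.5P.
155 = 8P, so P* = 19.375.
Q* = 128 − 4.5(19.375) = 40.8125.

Q* = 40.8125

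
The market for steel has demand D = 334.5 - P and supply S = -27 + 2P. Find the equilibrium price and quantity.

Set D = S: 334.5 - P = -27 + 2P.
361.5 = 3P, so P* = 120.5.
Q* = 334.5 − 1(120.5) = 214.

P* = 120.5, Q* = 214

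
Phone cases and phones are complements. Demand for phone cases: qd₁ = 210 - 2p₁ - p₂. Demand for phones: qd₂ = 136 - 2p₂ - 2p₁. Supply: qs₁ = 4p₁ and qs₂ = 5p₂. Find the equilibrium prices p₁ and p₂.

Market 1: 210 - 2p₁ - p₂ = 4p₁ → 6p₁ + p₂ = 210.
Market 2: 7p₂ + 2p₁ = 136.
Eliminating p₂: 7×(1) − 1×(2) gives 40p₁ = 1334, so p₁ = 33.35.
Back-substitute into (2): p₂ = (136 − 2×33.35) / 7 = 9.9.

p₁ = 33.35, p₂ = 9.9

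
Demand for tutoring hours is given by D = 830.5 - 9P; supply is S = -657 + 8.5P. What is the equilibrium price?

P* = 85

Set D = S: 830.5 - 9P = -657 + 8.5P.
1487.5 = 17.5P, so P* = 85.
Q* = 830.5 − 9(85) = 65.5.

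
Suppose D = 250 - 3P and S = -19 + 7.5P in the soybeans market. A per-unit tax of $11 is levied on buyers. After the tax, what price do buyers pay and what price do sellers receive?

Pre-tax equilibrium: P* = 538/21, Q* = 1212/7.
Tax on buyers shifts demand to D = 250 − 3(P + 11) = 217 - 3P.
217 - 3P = -19 + 7.5P gives seller price Ps = 472/21; buyers pay Pb = 472/21 + 11 = 703/21.
New quantity: Q = 250 − 3(703/21) = 1047/7.

Buyers pay 703/21, sellers receive 472/21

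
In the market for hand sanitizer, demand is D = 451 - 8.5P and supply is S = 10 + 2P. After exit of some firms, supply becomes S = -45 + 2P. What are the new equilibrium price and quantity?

P' = 992/21, Q' = 1039/21

Original equilibrium: P* = 42, Q* = 94.
New equilibrium: 451 - 8.5P = -45 + 2P, so 496 = 10.5P and P' = 992/21; Q' = 451 − 8.5(992/21) = 1039/21.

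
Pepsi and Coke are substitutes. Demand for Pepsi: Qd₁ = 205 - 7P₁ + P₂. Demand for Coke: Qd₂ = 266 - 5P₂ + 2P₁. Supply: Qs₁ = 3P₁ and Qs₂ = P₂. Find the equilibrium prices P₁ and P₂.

Market 1: 205 - 7P₁ + P₂ = 3P₁ → 10P₁ - P₂ = 205.
Market 2: 6P₂ - 2P₁ = 266.
Eliminating P₂: 6×(1) + 1×(2) gives 58P₁ = 1496, so P₁ = 748/29.
Back-substitute into (2): P₂ = (266 + 2×748/29) / 6 = 1535/29.

P₁ = 748/29, P₂ = 1535/29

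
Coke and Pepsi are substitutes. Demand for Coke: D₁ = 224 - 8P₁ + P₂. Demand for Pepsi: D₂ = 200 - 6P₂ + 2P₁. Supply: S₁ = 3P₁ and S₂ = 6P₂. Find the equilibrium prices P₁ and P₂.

Market 1: 224 - 8P₁ + P₂ = 3P₁ → 11P₁ - P₂ = 224.
Market 2: 12P₂ - 2P₁ = 200.
Eliminating P₂: 12×(1) + 1×(2) gives 130P₁ = 2888, so P₁ = 1444/65.
Back-substitute into (2): P₂ = (200 + 2×1444/65) / 12 = 1324/65.

P₁ = 1444/65, P₂ = 1324/65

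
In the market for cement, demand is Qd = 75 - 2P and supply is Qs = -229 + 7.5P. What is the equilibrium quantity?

Q* = 11

Set Qd = Qs: 75 - 2P = -229 + 7.5P.
304 = 9.5P, so P* = 32.
Q* = 75 − 2(32) = 11.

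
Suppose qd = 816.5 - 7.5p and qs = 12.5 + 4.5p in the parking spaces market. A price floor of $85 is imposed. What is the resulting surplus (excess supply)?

Equilibrium price would be p* = 67, so the floor at 85 binds.
At p = 85: qd = 179, qs = 395.
Surplus = 395 − 179 = 216.

Surplus = 216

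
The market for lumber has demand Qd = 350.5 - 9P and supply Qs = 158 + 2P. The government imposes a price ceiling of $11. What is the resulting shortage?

Equilibrium price would be P* = 17.5, so the ceiling at 11 binds.
At P = 11: Qd = 350.5 − 9(11) = 251.5, Qs = 158 + 2(11) = 180.
Shortage = 251.5 − 180 = 71.5.

Shortage = 71.5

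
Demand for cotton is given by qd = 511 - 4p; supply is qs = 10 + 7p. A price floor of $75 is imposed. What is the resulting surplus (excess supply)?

Surplus = 324

Equilibrium price would be p* = 501/11, so the floor at 75 binds.
At p = 75: qd = 211, qs = 535.
Surplus = 535 − 211 = 324.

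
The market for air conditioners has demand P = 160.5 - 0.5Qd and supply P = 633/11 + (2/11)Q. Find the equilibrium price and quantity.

P* = 85, Q* = 151

Set the two price expressions equal: 160.5 - 0.5Q = 633/11 + (2/11)Q.
2265/22 = (15/22)Q, so Q* = 151.
P* = 160.5 − (0.5)(151) = 85.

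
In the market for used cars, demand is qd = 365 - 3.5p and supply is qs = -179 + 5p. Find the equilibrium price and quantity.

p* = 64, q* = 141

Set qd = qs: 365 - 3.5p = -179 + 5p.
544 = 8.5p, so p* = 64.
q* = 365 − 3.5(64) = 141.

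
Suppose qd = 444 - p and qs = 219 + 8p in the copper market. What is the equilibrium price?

Set qd = qs: 444 - p = 219 + 8p.
225 = 9p, so p* = 25.
q* = 444 − 1(25) = 419.

p* = 25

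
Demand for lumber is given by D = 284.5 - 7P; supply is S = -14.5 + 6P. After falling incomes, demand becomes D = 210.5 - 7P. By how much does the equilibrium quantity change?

Original equilibrium: P* = 23, Q* = 123.5.
New equilibrium: 210.5 - 7P = -14.5 + 6P, so 225 = 13P and P' = 225/13; Q' = 210.5 − 7(225/13) = 2323/26.
Change in quantity: 2323/26 − 123.5 = -444/13.

ΔQ = -444/13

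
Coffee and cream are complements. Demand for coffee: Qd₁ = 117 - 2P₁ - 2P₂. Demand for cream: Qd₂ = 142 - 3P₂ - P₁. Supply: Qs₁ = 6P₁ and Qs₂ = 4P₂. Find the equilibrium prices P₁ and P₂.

P₁ = 535/54, P₂ = 1019/54

Market 1: 117 - 2P₁ - 2P₂ = 6P₁ → 8P₁ + 2P₂ = 117.
Market 2: 7P₂ + P₁ = 142.
Eliminating P₂: 7×(1) − 2×(2) gives 54P₁ = 535, so P₁ = 535/54.
Back-substitute into (2): P₂ = (142 − 1×535/54) / 7 = 1019/54.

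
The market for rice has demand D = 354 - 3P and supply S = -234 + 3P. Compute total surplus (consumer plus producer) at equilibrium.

Total surplus = 1200

Equilibrium: 354 - 3P = -234 + 3P gives P* = 98, Q* = 60.
Demand choke price: P = 118; supply starts at P = 78.
CS = ½(118 − 98)(60) = 600; PS = ½(98 − 78)(60) = 600.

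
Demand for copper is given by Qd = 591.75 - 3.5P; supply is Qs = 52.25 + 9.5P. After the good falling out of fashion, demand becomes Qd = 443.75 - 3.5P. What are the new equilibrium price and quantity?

P' = 783/26, Q' = 8797/26

Original equilibrium: P* = 41.5, Q* = 446.5.
New equilibrium: 443.75 - 3.5P = 52.25 + 9.5P, so 391.5 = 13P and P' = 783/26; Q' = 443.75 − 3.5(783/26) = 8797/26.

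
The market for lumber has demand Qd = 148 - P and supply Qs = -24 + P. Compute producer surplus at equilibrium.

Producer surplus = 1922

Equilibrium: 148 - P = -24 + P gives P* = 86, Q* = 62.
Supply starts at P = 24 (where Qs = 0).
PS = ½(86 − 24)(62) = 1922.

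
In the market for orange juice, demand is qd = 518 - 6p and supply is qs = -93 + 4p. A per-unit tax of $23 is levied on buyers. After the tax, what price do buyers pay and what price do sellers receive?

Pre-tax equilibrium: p* = 61.1, q* = 151.4.
Tax on buyers shifts demand to qd = 518 − 6(p + 23) = 380 - 6p.
380 - 6p = -93 + 4p gives seller price ps = 47.3; buyers pay pb = 47.3 + 23 = 70.3.
New quantity: q = 518 − 6(70.3) = 96.2.

Buyers pay $70.3, sellers receive $47.3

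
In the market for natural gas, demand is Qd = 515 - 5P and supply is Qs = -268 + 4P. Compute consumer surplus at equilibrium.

Consumer surplus = 640

Equilibrium: 515 - 5P = -268 + 4P gives P* = 87, Q* = 80.
Demand choke price (Qd = 0): P = 103.
CS = ½(103 − 87)(80) = 640.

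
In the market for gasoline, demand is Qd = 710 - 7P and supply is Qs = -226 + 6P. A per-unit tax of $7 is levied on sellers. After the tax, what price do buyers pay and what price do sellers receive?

Buyers pay 978/13, sellers receive 887/13

Pre-tax equilibrium: P* = 72, Q* = 206.
Tax on sellers shifts supply to Qs = -226 + 6(P − 7) = -268 + 6P.
710 - 7P = -268 + 6P gives buyer price Pb = 978/13; sellers receive Ps = 978/13 − 7 = 887/13.
New quantity: Q = 710 − 7(978/13) = 2384/13.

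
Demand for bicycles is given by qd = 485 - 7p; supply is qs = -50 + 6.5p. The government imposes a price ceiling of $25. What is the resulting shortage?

Equilibrium price would be p* = 1070/27, so the ceiling at 25 binds.
At p = 25: qd = 485 − 7(25) = 310, qs = -50 + 6.5(25) = 112.5.
Shortage = 310 − 112.5 = 197.5.

Shortage = 197.5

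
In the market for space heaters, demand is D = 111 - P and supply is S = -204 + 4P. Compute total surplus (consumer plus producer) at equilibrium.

Equilibrium: 111 - P = -204 + 4P gives P* = 63, Q* = 48.
Demand choke price: P = 111; supply starts at P = 51.
CS = ½(111 − 63)(48) = 1152; PS = ½(63 − 51)(48) = 288.

Total surplus = 1440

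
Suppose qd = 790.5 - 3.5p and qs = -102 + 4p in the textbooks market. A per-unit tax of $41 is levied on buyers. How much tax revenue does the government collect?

Pre-tax equilibrium: p* = 119, q* = 374.
Tax on buyers shifts demand to qd = 790.5 − 3.5(p + 41) = 647 - 3.5p.
647 - 3.5p = -102 + 4p gives seller price ps = 1498/15; buyers pay pb = 1498/15 + 41 = 2113/15.
New quantity: q = 790.5 − 3.5(2113/15) = 4462/15.
Revenue = 41 × 4462/15 = 182942/15.

Tax revenue = 182942/15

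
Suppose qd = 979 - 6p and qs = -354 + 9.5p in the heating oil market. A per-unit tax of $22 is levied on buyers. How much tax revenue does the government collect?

Tax revenue = 260590/31

Pre-tax equilibrium: p* = 86, q* = 463.
Tax on buyers shifts demand to qd = 979 − 6(p + 22) = 847 - 6p.
847 - 6p = -354 + 9.5p gives seller price ps = 2402/31; buyers pay pb = 2402/31 + 22 = 3084/31.
New quantity: q = 979 − 6(3084/31) = 11845/31.
Revenue = 22 × 11845/31 = 260590/31.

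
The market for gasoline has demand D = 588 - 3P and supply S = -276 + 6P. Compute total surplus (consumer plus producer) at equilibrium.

Total surplus = 22500

Equilibrium: 588 - 3P = -276 + 6P gives P* = 96, Q* = 300.
Demand choke price: P = 196; supply starts at P = 46.
CS = ½(196 − 96)(300) = 15000; PS = ½(96 − 46)(300) = 7500.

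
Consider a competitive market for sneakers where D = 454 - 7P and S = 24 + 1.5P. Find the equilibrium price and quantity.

P* = 860/17, Q* = 1698/17

Set D = S: 454 - 7P = 24 + 1.5P.
430 = 8.5P, so P* = 860/17.
Q* = 454 − 7(860/17) = 1698/17.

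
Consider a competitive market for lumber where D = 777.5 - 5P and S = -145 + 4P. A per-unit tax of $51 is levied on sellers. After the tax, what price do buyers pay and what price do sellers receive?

Pre-tax equilibrium: P* = 102.5, Q* = 265.
Tax on sellers shifts supply to S = -145 + 4(P − 51) = -349 + 4P.
777.5 - 5P = -349 + 4P gives buyer price Pb = 751/6; sellers receive Ps = 751/6 − 51 = 445/6.
New quantity: Q = 777.5 − 5(751/6) = 455/3.

Buyers pay 751/6, sellers receive 445/6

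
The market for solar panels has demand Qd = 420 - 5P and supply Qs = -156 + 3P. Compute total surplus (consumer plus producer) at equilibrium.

Total surplus = 960

Equilibrium: 420 - 5P = -156 + 3P gives P* = 72, Q* = 60.
Demand choke price: P = 84; supply starts at P = 52.
CS = ½(84 − 72)(60) = 360; PS = ½(72 − 52)(60) = 600.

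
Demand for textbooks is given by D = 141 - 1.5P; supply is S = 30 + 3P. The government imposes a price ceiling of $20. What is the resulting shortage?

Shortage = 21

Equilibrium price would be P* = 74/3, so the ceiling at 20 binds.
At P = 20: D = 141 − 1.5(20) = 111, S = 30 + 3(20) = 90.
Shortage = 111 − 90 = 21.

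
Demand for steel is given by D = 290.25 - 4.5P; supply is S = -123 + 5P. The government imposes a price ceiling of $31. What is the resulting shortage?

Shortage = 118.75

Equilibrium price would be P* = 43.5, so the ceiling at 31 binds.
At P = 31: D = 290.25 − 4.5(31) = 150.75, S = -123 + 5(31) = 32.
Shortage = 150.75 − 32 = 118.75.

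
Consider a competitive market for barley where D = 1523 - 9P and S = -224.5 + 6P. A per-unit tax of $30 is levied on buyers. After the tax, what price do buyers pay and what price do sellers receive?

Pre-tax equilibrium: P* = 116.5, Q* = 474.5.
Tax on buyers shifts demand to D = 1523 − 9(P + 30) = 1253 - 9P.
1253 - 9P = -224.5 + 6P gives seller price Ps = 98.5; buyers pay Pb = 98.5 + 30 = 128.5.
New quantity: Q = 1523 − 9(128.5) = 366.5.

Buyers pay $128.5, sellers receive $98.5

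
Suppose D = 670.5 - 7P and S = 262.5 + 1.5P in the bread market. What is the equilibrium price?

Set D = S: 670.5 - 7P = 262.5 + 1.5P.
408 = 8.5P, so P* = 48.
Q* = 670.5 − 7(48) = 334.5.

P* = 48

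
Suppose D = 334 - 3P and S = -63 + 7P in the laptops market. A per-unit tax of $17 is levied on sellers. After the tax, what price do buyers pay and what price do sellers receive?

Pre-tax equilibrium: P* = 39.7, Q* = 214.9.
Tax on sellers shifts supply to S = -63 + 7(P − 17) = -182 + 7P.
334 - 3P = -182 + 7P gives buyer price Pb = 51.6; sellers receive Ps = 51.6 − 17 = 34.6.
New quantity: Q = 334 − 3(51.6) = 179.2.

Buyers pay $51.6, sellers receive $34.6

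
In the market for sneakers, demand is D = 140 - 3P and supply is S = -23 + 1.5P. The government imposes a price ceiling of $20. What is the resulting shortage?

Equilibrium price would be P* = 326/9, so the ceiling at 20 binds.
At P = 20: D = 140 − 3(20) = 80, S = -23 + 1.5(20) = 7.
Shortage = 80 − 7 = 73.

Shortage = 73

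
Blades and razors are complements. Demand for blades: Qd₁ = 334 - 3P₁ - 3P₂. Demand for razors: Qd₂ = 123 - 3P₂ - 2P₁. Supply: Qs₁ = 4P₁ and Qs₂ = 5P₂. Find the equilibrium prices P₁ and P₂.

P₁ = 46.06, P₂ = 3.86

Market 1: 334 - 3P₁ - 3P₂ = 4P₁ → 7P₁ + 3P₂ = 334.
Market 2: 8P₂ + 2P₁ = 123.
Eliminating P₂: 8×(1) − 3×(2) gives 50P₁ = 2303, so P₁ = 46.06.
Back-substitute into (2): P₂ = (123 − 2×46.06) / 8 = 3.86.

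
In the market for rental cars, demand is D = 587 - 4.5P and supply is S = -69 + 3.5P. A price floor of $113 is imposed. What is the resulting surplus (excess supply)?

Equilibrium price would be P* = 82, so the floor at 113 binds.
At P = 113: D = 78.5, S = 326.5.
Surplus = 326.5 − 78.5 = 248.

Surplus = 248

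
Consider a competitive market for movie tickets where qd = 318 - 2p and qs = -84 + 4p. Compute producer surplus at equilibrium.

Producer surplus = 4232

Equilibrium: 318 - 2p = -84 + 4p gives p* = 67, q* = 184.
Supply starts at p = 21 (where qs = 0).
PS = ½(67 − 21)(184) = 4232.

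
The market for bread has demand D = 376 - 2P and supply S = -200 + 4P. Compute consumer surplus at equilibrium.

Consumer surplus = 8464

Equilibrium: 376 - 2P = -200 + 4P gives P* = 96, Q* = 184.
Demand choke price (D = 0): P = 188.
CS = ½(188 − 96)(184) = 8464.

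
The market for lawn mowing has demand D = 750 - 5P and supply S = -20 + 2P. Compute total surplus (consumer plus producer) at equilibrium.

Equilibrium: 750 - 5P = -20 + 2P gives P* = 110, Q* = 200.
Demand choke price: P = 150; supply starts at P = 10.
CS = ½(150 − 110)(200) = 4000; PS = ½(110 − 10)(200) = 10000.

Total surplus = 14000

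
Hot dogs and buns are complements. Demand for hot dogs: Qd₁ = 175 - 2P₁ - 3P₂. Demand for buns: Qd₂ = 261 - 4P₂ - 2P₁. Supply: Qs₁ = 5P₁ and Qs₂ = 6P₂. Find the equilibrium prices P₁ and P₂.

P₁ = 15.109375, P₂ = 23.078125

Market 1: 175 - 2P₁ - 3P₂ = 5P₁ → 7P₁ + 3P₂ = 175.
Market 2: 10P₂ + 2P₁ = 261.
Eliminating P₂: 10×(1) − 3×(2) gives 64P₁ = 967, so P₁ = 15.109375.
Back-substitute into (2): P₂ = (261 − 2×15.109375) / 10 = 23.078125.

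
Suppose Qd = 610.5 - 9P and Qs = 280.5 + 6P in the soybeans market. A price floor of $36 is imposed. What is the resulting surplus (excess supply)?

Surplus = 210

Equilibrium price would be P* = 22, so the floor at 36 binds.
At P = 36: Qd = 286.5, Qs = 496.5.
Surplus = 496.5 − 286.5 = 210.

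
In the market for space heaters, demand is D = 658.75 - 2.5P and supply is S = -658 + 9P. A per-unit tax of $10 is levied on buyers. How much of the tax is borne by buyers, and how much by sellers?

Pre-tax equilibrium: P* = 114.5, Q* = 372.5.
Tax on buyers shifts demand to D = 658.75 − 2.5(P + 10) = 633.75 - 2.5P.
633.75 - 2.5P = -658 + 9P gives seller price Ps = 5167/46; buyers pay Pb = 5167/46 + 10 = 5627/46.
New quantity: Q = 658.75 − 2.5(5627/46) = 16235/46.
Buyer burden = 5627/46 − 114.5 = 180/23; seller burden = 114.5 − 5167/46 = 50/23.

Buyers bear 180/23, sellers bear 50/23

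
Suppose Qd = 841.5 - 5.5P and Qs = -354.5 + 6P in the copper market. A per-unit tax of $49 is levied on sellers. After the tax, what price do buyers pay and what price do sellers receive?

Pre-tax equilibrium: P* = 104, Q* = 269.5.
Tax on sellers shifts supply to Qs = -354.5 + 6(P − 49) = -648.5 + 6P.
841.5 - 5.5P = -648.5 + 6P gives buyer price Pb = 2980/23; sellers receive Ps = 2980/23 − 49 = 1853/23.
New quantity: Q = 841.5 − 5.5(2980/23) = 5929/46.

Buyers pay 2980/23, sellers receive 1853/23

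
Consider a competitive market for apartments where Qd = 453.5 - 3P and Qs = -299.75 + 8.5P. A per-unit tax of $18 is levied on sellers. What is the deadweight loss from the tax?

Pre-tax equilibrium: P* = 65.5, Q* = 257.
Tax on sellers shifts supply to Qs = -299.75 + 8.5(P − 18) = -452.75 + 8.5P.
453.5 - 3P = -452.75 + 8.5P gives buyer price Pb = 3625/46; sellers receive Ps = 3625/46 − 18 = 2797/46.
New quantity: Q = 453.5 − 3(3625/46) = 4993/23.
DWL = ½ × 18 × (257 − 4993/23) = 8262/23.

Deadweight loss = 8262/23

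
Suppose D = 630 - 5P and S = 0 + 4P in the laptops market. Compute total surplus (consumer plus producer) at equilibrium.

Total surplus = 17640

Equilibrium: 630 - 5P = 0 + 4P gives P* = 70, Q* = 280.
Demand choke price: P = 126; supply starts at P = 0.
CS = ½(126 − 70)(280) = 7840; PS = ½(70 − 0)(280) = 9800.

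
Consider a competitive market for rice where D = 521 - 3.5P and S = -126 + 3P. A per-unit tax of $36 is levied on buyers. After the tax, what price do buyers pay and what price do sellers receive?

Pre-tax equilibrium: P* = 1294/13, Q* = 2244/13.
Tax on buyers shifts demand to D = 521 − 3.5(P + 36) = 395 - 3.5P.
395 - 3.5P = -126 + 3P gives seller price Ps = 1042/13; buyers pay Pb = 1042/13 + 36 = 1510/13.
New quantity: Q = 521 − 3.5(1510/13) = 1488/13.

Buyers pay 1510/13, sellers receive 1042/13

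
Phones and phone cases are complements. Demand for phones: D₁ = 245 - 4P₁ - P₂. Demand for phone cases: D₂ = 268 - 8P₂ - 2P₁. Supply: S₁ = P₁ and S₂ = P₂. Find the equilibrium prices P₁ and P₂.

Market 1: 245 - 4P₁ - P₂ = P₁ → 5P₁ + P₂ = 245.
Market 2: 9P₂ + 2P₁ = 268.
Eliminating P₂: 9×(1) − 1×(2) gives 43P₁ = 1937, so P₁ = 1937/43.
Back-substitute into (2): P₂ = (268 − 2×1937/43) / 9 = 850/43.

P₁ = 1937/43, P₂ = 850/43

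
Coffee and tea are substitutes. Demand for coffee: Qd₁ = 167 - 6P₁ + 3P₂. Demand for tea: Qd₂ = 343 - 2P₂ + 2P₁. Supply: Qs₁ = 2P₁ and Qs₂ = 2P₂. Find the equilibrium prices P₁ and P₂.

P₁ = 1697/26, P₂ = 1539/13

Market 1: 167 - 6P₁ + 3P₂ = 2P₁ → 8P₁ - 3P₂ = 167.
Market 2: 4P₂ - 2P₁ = 343.
Eliminating P₂: 4×(1) + 3×(2) gives 26P₁ = 1697, so P₁ = 1697/26.
Back-substitute into (2): P₂ = (343 + 2×1697/26) / 4 = 1539/13.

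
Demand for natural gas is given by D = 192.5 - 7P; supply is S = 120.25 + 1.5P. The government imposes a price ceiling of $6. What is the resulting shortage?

Equilibrium price would be P* = 8.5, so the ceiling at 6 binds.
At P = 6: D = 192.5 − 7(6) = 150.5, S = 120.25 + 1.5(6) = 129.25.
Shortage = 150.5 − 129.25 = 21.25.

Shortage = 21.25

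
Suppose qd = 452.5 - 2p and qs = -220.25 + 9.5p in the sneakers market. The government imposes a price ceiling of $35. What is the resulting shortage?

Shortage = 270.25

Equilibrium price would be p* = 58.5, so the ceiling at 35 binds.
At p = 35: qd = 452.5 − 2(35) = 382.5, qs = -220.25 + 9.5(35) = 112.25.
Shortage = 382.5 − 112.25 = 270.25.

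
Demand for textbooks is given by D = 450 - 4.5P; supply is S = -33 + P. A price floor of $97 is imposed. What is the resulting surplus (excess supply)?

Surplus = 50.5

Equilibrium price would be P* = 966/11, so the floor at 97 binds.
At P = 97: D = 13.5, S = 64.
Surplus = 64 − 13.5 = 50.5.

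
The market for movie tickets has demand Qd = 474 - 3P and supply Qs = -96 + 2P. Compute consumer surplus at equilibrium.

Equilibrium: 474 - 3P = -96 + 2P gives P* = 114, Q* = 132.
Demand choke price (Qd = 0): P = 158.
CS = ½(158 − 114)(132) = 2904.

Consumer surplus = 2904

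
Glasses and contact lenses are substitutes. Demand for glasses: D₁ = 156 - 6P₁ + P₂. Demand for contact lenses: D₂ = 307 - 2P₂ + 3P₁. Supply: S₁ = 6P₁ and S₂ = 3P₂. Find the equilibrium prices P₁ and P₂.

P₁ = 1087/57, P₂ = 1384/19

Market 1: 156 - 6P₁ + P₂ = 6P₁ → 12P₁ - P₂ = 156.
Market 2: 5P₂ - 3P₁ = 307.
Eliminating P₂: 5×(1) + 1×(2) gives 57P₁ = 1087, so P₁ = 1087/57.
Back-substitute into (2): P₂ = (307 + 3×1087/57) / 5 = 1384/19.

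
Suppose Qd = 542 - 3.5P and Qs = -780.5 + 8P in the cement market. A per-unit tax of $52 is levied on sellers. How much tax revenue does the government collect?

Tax revenue = 15418/23

Pre-tax equilibrium: P* = 115, Q* = 139.5.
Tax on sellers shifts supply to Qs = -780.5 + 8(P − 52) = -1196.5 + 8P.
542 - 3.5P = -1196.5 + 8P gives buyer price Pb = 3477/23; sellers receive Ps = 3477/23 − 52 = 2281/23.
New quantity: Q = 542 − 3.5(3477/23) = 593/46.
Revenue = 52 × 593/46 = 15418/23.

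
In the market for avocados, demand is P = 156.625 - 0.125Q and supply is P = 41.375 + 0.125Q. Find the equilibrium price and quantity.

Set the two price expressions equal: 156.625 - 0.125Q = 41.375 + 0.125Q.
115.25 = 0.25Q, so Q* = 461.
P* = 156.625 − (0.125)(461) = 99.

P* = 99, Q* = 461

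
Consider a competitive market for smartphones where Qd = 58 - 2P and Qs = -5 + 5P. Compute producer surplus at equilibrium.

Equilibrium: 58 - 2P = -5 + 5P gives P* = 9, Q* = 40.
Supply starts at P = 1 (where Qs = 0).
PS = ½(9 − 1)(40) = 160.

Producer surplus = 160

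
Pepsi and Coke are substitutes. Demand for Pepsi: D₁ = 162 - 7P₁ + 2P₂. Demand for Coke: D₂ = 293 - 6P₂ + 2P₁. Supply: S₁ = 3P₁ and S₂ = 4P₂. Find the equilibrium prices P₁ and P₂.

P₁ = 1103/48, P₂ = 1627/48

Market 1: 162 - 7P₁ + 2P₂ = 3P₁ → 10P₁ - 2P₂ = 162.
Market 2: 10P₂ - 2P₁ = 293.
Eliminating P₂: 10×(1) + 2×(2) gives 96P₁ = 2206, so P₁ = 1103/48.
Back-substitute into (2): P₂ = (293 + 2×1103/48) / 10 = 1627/48.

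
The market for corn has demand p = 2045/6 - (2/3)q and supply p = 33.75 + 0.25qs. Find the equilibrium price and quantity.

Set the two price expressions equal: 2045/6 - (2/3)q = 33.75 + 0.25q.
3685/12 = (11/12)q, so q* = 335.
p* = 2045/6 − (2/3)(335) = 117.5.

p* = 117.5, q* = 335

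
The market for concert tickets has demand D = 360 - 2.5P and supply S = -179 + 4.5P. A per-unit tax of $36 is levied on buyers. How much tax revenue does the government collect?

Tax revenue = 27630/7

Pre-tax equilibrium: P* = 77, Q* = 167.5.
Tax on buyers shifts demand to D = 360 − 2.5(P + 36) = 270 - 2.5P.
270 - 2.5P = -179 + 4.5P gives seller price Ps = 449/7; buyers pay Pb = 449/7 + 36 = 701/7.
New quantity: Q = 360 − 2.5(701/7) = 1535/14.
Revenue = 36 × 1535/14 = 27630/7.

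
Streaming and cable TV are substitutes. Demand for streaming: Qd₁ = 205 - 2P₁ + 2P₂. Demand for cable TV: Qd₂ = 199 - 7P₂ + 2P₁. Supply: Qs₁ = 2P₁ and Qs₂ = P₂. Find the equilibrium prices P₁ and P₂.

Market 1: 205 - 2P₁ + 2P₂ = 2P₁ → 4P₁ - 2P₂ = 205.
Market 2: 8P₂ - 2P₁ = 199.
Eliminating P₂: 8×(1) + 2×(2) gives 28P₁ = 2038, so P₁ = 1019/14.
Back-substitute into (2): P₂ = (199 + 2×1019/14) / 8 = 603/14.

P₁ = 1019/14, P₂ = 603/14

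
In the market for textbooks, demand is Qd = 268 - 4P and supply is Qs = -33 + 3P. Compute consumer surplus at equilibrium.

Equilibrium: 268 - 4P = -33 + 3P gives P* = 43, Q* = 96.
Demand choke price (Qd = 0): P = 67.
CS = ½(67 − 43)(96) = 1152.

Consumer surplus = 1152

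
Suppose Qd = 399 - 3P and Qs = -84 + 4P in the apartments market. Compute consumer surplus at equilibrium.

Consumer surplus = 6144

Equilibrium: 399 - 3P = -84 + 4P gives P* = 69, Q* = 192.
Demand choke price (Qd = 0): P = 133.
CS = ½(133 − 69)(192) = 6144.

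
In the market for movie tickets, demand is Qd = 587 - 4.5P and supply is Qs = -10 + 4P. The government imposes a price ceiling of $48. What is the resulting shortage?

Equilibrium price would be P* = 1194/17, so the ceiling at 48 binds.
At P = 48: Qd = 587 − 4.5(48) = 371, Qs = -10 + 4(48) = 182.
Shortage = 371 − 182 = 189.

Shortage = 189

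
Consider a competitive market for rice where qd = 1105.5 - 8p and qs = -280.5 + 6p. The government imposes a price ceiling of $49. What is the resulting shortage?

Equilibrium price would be p* = 99, so the ceiling at 49 binds.
At p = 49: qd = 1105.5 − 8(49) = 713.5, qs = -280.5 + 6(49) = 13.5.
Shortage = 713.5 − 13.5 = 700.

Shortage = 700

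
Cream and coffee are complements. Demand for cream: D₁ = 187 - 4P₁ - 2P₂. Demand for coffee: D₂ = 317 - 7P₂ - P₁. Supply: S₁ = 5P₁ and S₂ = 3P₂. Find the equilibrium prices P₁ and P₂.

P₁ = 309/22, P₂ = 1333/44

Market 1: 187 - 4P₁ - 2P₂ = 5P₁ → 9P₁ + 2P₂ = 187.
Market 2: 10P₂ + P₁ = 317.
Eliminating P₂: 10×(1) − 2×(2) gives 88P₁ = 1236, so P₁ = 309/22.
Back-substitute into (2): P₂ = (317 − 1×309/22) / 10 = 1333/44.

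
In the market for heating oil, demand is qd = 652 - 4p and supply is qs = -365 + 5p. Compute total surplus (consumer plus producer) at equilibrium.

Total surplus = 9000

Equilibrium: 652 - 4p = -365 + 5p gives p* = 113, q* = 200.
Demand choke price: p = 163; supply starts at p = 73.
CS = ½(163 − 113)(200) = 5000; PS = ½(113 − 73)(200) = 4000.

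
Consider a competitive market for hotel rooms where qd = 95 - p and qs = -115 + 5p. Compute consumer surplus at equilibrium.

Equilibrium: 95 - p = -115 + 5p gives p* = 35, q* = 60.
Demand choke price (qd = 0): p = 95.
CS = ½(95 − 35)(60) = 1800.

Consumer surplus = 1800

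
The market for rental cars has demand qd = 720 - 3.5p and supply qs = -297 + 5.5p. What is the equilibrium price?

p* = 113

Set qd = qs: 720 - 3.5p = -297 + 5.5p.
1017 = 9p, so p* = 113.
q* = 720 − 3.5(113) = 324.5.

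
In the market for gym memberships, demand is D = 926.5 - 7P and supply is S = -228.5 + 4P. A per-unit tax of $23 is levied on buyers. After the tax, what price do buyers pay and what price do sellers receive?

Buyers pay 1247/11, sellers receive 994/11

Pre-tax equilibrium: P* = 105, Q* = 191.5.
Tax on buyers shifts demand to D = 926.5 − 7(P + 23) = 765.5 - 7P.
765.5 - 7P = -228.5 + 4P gives seller price Ps = 994/11; buyers pay Pb = 994/11 + 23 = 1247/11.
New quantity: Q = 926.5 − 7(1247/11) = 2925/22.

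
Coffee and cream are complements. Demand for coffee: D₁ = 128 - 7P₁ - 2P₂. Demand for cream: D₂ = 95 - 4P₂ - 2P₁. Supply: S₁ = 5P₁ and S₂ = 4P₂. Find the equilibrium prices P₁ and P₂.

P₁ = 417/46, P₂ = 221/23

Market 1: 128 - 7P₁ - 2P₂ = 5P₁ → 12P₁ + 2P₂ = 128.
Market 2: 8P₂ + 2P₁ = 95.
Eliminating P₂: 8×(1) − 2×(2) gives 92P₁ = 834, so P₁ = 417/46.
Back-substitute into (2): P₂ = (95 − 2×417/46) / 8 = 221/23.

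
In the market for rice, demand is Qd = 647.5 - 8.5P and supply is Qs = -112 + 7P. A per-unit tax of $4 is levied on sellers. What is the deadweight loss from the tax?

Pre-tax equilibrium: P* = 49, Q* = 231.
Tax on sellers shifts supply to Qs = -112 + 7(P − 4) = -140 + 7P.
647.5 - 8.5P = -140 + 7P gives buyer price Pb = 1575/31; sellers receive Ps = 1575/31 − 4 = 1451/31.
New quantity: Q = 647.5 − 8.5(1575/31) = 6685/31.
DWL = ½ × 4 × (231 − 6685/31) = 952/31.

Deadweight loss = 952/31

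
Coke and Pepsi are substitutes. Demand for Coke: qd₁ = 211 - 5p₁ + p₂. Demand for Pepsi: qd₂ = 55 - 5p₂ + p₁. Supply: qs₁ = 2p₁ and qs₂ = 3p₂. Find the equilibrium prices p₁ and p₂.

Market 1: 211 - 5p₁ + p₂ = 2p₁ → 7p₁ - p₂ = 211.
Market 2: 8p₂ - p₁ = 55.
Eliminating p₂: 8×(1) + 1×(2) gives 55p₁ = 1743, so p₁ = 1743/55.
Back-substitute into (2): p₂ = (55 + 1×1743/55) / 8 = 596/55.

p₁ = 1743/55, p₂ = 596/55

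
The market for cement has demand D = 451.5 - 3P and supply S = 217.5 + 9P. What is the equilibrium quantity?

Set D = S: 451.5 - 3P = 217.5 + 9P.
234 = 12P, so P* = 19.5.
Q* = 451.5 − 3(19.5) = 393.

Q* = 393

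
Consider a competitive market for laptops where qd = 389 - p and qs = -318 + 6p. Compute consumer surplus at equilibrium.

Equilibrium: 389 - p = -318 + 6p gives p* = 101, q* = 288.
Demand choke price (qd = 0): p = 389.
CS = ½(389 − 101)(288) = 41472.

Consumer surplus = 41472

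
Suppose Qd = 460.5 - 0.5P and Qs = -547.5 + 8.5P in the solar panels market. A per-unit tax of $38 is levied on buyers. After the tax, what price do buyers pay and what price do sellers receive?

Buyers pay 1331/9, sellers receive 989/9

Pre-tax equilibrium: P* = 112, Q* = 404.5.
Tax on buyers shifts demand to Qd = 460.5 − 0.5(P + 38) = 441.5 - 0.5P.
441.5 - 0.5P = -547.5 + 8.5P gives seller price Ps = 989/9; buyers pay Pb = 989/9 + 38 = 1331/9.
New quantity: Q = 460.5 − 0.5(1331/9) = 3479/9.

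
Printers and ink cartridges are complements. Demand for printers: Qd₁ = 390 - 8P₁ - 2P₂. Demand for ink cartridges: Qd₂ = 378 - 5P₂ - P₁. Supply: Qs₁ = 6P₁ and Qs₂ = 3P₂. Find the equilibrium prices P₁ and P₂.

Market 1: 390 - 8P₁ - 2P₂ = 6P₁ → 14P₁ + 2P₂ = 390.
Market 2: 8P₂ + P₁ = 378.
Eliminating P₂: 8×(1) − 2×(2) gives 110P₁ = 2364, so P₁ = 1182/55.
Back-substitute into (2): P₂ = (378 − 1×1182/55) / 8 = 2451/55.

P₁ = 1182/55, P₂ = 2451/55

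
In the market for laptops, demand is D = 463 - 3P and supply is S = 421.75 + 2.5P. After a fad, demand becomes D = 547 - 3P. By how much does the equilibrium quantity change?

Original equilibrium: P* = 7.5, Q* = 440.5.
New equilibrium: 547 - 3P = 421.75 + 2.5P, so 125.25 = 5.5P and P' = 501/22; Q' = 547 − 3(501/22) = 10531/22.
Change in quantity: 10531/22 − 440.5 = 420/11.

ΔQ = 420/11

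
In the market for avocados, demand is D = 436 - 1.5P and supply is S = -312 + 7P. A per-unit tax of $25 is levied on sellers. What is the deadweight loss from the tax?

Deadweight loss = 13125/34

Pre-tax equilibrium: P* = 88, Q* = 304.
Tax on sellers shifts supply to S = -312 + 7(P − 25) = -487 + 7P.
436 - 1.5P = -487 + 7P gives buyer price Pb = 1846/17; sellers receive Ps = 1846/17 − 25 = 1421/17.
New quantity: Q = 436 − 1.5(1846/17) = 4643/17.
DWL = ½ × 25 × (304 − 4643/17) = 13125/34.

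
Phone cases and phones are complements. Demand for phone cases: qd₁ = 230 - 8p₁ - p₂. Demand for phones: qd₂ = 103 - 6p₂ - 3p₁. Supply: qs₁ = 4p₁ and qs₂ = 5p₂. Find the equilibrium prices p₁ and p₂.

Market 1: 230 - 8p₁ - p₂ = 4p₁ → 12p₁ + p₂ = 230.
Market 2: 11p₂ + 3p₁ = 103.
Eliminating p₂: 11×(1) − 1×(2) gives 129p₁ = 2427, so p₁ = 809/43.
Back-substitute into (2): p₂ = (103 − 3×809/43) / 11 = 182/43.

p₁ = 809/43, p₂ = 182/43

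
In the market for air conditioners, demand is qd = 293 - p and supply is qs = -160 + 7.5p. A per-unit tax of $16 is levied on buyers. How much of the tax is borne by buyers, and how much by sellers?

Pre-tax equilibrium: p* = 906/17, q* = 4075/17.
Tax on buyers shifts demand to qd = 293 − 1(p + 16) = 277 - p.
277 - p = -160 + 7.5p gives seller price ps = 874/17; buyers pay pb = 874/17 + 16 = 1146/17.
New quantity: q = 293 − 1(1146/17) = 3835/17.
Buyer burden = 1146/17 − 906/17 = 240/17; seller burden = 906/17 − 874/17 = 32/17.

Buyers bear 240/17, sellers bear 32/17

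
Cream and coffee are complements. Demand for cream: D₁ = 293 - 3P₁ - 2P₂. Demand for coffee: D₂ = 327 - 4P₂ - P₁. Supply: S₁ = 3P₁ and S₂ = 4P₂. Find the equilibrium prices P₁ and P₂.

P₁ = 845/23, P₂ = 1669/46

Market 1: 293 - 3P₁ - 2P₂ = 3P₁ → 6P₁ + 2P₂ = 293.
Market 2: 8P₂ + P₁ = 327.
Eliminating P₂: 8×(1) − 2×(2) gives 46P₁ = 1690, so P₁ = 845/23.
Back-substitute into (2): P₂ = (327 − 1×845/23) / 8 = 1669/46.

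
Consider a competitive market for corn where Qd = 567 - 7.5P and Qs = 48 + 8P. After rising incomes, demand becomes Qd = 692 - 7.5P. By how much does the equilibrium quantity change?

ΔQ = 2000/31

Original equilibrium: P* = 1038/31, Q* = 9792/31.
New equilibrium: 692 - 7.5P = 48 + 8P, so 644 = 15.5P and P' = 1288/31; Q' = 692 − 7.5(1288/31) = 11792/31.
Change in quantity: 11792/31 − 9792/31 = 2000/31.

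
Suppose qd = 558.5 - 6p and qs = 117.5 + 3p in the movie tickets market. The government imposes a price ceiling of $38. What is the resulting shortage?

Equilibrium price would be p* = 49, so the ceiling at 38 binds.
At p = 38: qd = 558.5 − 6(38) = 330.5, qs = 117.5 + 3(38) = 231.5.
Shortage = 330.5 − 231.5 = 99.

Shortage = 99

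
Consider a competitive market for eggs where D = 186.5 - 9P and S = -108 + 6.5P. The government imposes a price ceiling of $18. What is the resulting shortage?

Equilibrium price would be P* = 19, so the ceiling at 18 binds.
At P = 18: D = 186.5 − 9(18) = 24.5, S = -108 + 6.5(18) = 9.
Shortage = 24.5 − 9 = 15.5.

Shortage = 15.5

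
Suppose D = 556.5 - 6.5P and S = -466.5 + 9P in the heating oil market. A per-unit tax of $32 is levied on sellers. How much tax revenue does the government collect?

Tax revenue = 6672/31

Pre-tax equilibrium: P* = 66, Q* = 127.5.
Tax on sellers shifts supply to S = -466.5 + 9(P − 32) = -754.5 + 9P.
556.5 - 6.5P = -754.5 + 9P gives buyer price Pb = 2622/31; sellers receive Ps = 2622/31 − 32 = 1630/31.
New quantity: Q = 556.5 − 6.5(2622/31) = 417/62.
Revenue = 32 × 417/62 = 6672/31.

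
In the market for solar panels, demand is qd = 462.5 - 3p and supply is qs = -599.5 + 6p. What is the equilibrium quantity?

Set qd = qs: 462.5 - 3p = -599.5 + 6p.
1062 = 9p, so p* = 118.
q* = 462.5 − 3(118) = 108.5.

q* = 108.5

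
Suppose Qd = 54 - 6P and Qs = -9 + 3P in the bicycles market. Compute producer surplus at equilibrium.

Equilibrium: 54 - 6P = -9 + 3P gives P* = 7, Q* = 12.
Supply starts at P = 3 (where Qs = 0).
PS = ½(7 − 3)(12) = 24.

Producer surplus = 24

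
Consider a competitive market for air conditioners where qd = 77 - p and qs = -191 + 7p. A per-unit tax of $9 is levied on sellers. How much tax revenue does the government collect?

Tax revenue = 320.625

Pre-tax equilibrium: p* = 33.5, q* = 43.5.
Tax on sellers shifts supply to qs = -191 + 7(p − 9) = -254 + 7p.
77 - p = -254 + 7p gives buyer price pb = 41.375; sellers receive ps = 41.375 − 9 = 32.375.
New quantity: q = 77 − 1(41.375) = 35.625.
Revenue = 9 × 35.625 = 320.625.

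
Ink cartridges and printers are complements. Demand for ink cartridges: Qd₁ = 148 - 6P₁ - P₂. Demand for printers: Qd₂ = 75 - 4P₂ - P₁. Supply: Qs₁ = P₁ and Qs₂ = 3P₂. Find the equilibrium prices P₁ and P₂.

Market 1: 148 - 6P₁ - P₂ = P₁ → 7P₁ + P₂ = 148.
Market 2: 7P₂ + P₁ = 75.
Eliminating P₂: 7×(1) − 1×(2) gives 48P₁ = 961, so P₁ = 961/48.
Back-substitute into (2): P₂ = (75 − 1×961/48) / 7 = 377/48.

P₁ = 961/48, P₂ = 377/48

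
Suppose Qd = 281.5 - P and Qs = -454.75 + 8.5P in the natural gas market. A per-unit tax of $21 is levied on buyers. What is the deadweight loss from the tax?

Deadweight loss = 7497/38

Pre-tax equilibrium: P* = 77.5, Q* = 204.
Tax on buyers shifts demand to Qd = 281.5 − 1(P + 21) = 260.5 - P.
260.5 - P = -454.75 + 8.5P gives seller price Ps = 2861/38; buyers pay Pb = 2861/38 + 21 = 3659/38.
New quantity: Q = 281.5 − 1(3659/38) = 3519/19.
DWL = ½ × 21 × (204 − 3519/19) = 7497/38.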